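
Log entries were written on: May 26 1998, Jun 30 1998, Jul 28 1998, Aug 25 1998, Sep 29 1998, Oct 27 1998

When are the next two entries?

Every date is a Tuesday; gaps 35, 28, 28, 35, 28 days.
Each is the last Tuesday of its month (at least one falls on the 29th or later, ruling out '4th Tuesday').
Last Tuesday of November 1998: Nov 24 1998.
Last Tuesday of December 1998: Dec 29 1998.

Nov 24 1998, Dec 29 1998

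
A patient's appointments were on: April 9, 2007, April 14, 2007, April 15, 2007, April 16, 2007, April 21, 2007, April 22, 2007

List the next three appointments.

April 23, 2007; April 28, 2007; April 29, 2007

The gap pattern 5, 1, 1, 5, 1 repeats every 3 events.
These are the Mondays, Saturdays and Sundays of each week.
The following Monday is April 23, 2007.
The following Saturday is April 28, 2007.
The following Sunday is April 29, 2007.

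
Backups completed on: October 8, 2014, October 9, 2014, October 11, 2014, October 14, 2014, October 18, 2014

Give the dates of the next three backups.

Intervals are 1, 2, 3, 4 days — an arithmetic progression with common difference 1.
Next gap: 5 days. October 18, 2014 + 5 days = October 23, 2014.
Next gap: 6 days. October 23, 2014 + 6 days = October 29, 2014.
Next gap: 7 days. October 29, 2014 + 7 days = November 5, 2014.

October 23, 2014; October 29, 2014; November 5, 2014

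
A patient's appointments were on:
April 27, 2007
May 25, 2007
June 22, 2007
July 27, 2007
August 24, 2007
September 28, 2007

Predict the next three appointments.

These are Fridays at 28- or 35-day spacing (28, 28, 35, 28, 35).
The pattern: 4th Friday of the month.
4th Friday of October 2007: October 26, 2007.
4th Friday of November 2007: November 23, 2007.
December 2007 — 4th Friday is December 28, 2007.

October 26, 2007; November 23, 2007; December 28, 2007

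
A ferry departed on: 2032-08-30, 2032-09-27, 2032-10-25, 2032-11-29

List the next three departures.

2032-12-27, 2033-01-31, 2033-02-28

All Mondays; the gaps (28, 28, 35) vary with month length.
This is the last Monday of each month.
Last Monday of December 2032: 2032-12-27.
Last Monday of January 2033: 2033-01-31.
February 2033 ends with Monday 2033-02-28.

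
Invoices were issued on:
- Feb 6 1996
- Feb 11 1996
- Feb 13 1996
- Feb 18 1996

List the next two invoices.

The gap pattern 5, 2, 5 repeats every 2 events.
These are the Tuesdays and Sundays of each week.
Next Tuesday: Feb 20 1996.
The following Sunday is Feb 25 1996.

Feb 20 1996, Feb 25 1996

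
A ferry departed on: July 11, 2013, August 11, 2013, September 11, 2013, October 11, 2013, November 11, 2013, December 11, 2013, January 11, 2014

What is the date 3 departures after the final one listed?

The day-of-month is always 11 (31, 31, 30, 31, 30, 31 days between events).
So this recurs on the 11th of each month.
Next: February 2014 → February 11, 2014.
Next: March 2014 → March 11, 2014.
April 2014: April 11, 2014.

April 11, 2014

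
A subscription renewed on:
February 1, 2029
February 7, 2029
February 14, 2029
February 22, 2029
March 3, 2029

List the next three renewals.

March 13, 2029; March 24, 2029; April 5, 2029

Gaps: 6, 7, 8, 9 days — each gap is 1 larger than the previous one.
Next gap: 10 days. March 3, 2029 + 10 days = March 13, 2029.
Next gap: 11 days. March 13, 2029 + 11 days = March 24, 2029.
Next gap: 12 days. March 24, 2029 + 12 days = April 5, 2029.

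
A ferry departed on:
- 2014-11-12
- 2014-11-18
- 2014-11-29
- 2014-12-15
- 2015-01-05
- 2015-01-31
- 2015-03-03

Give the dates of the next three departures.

2015-04-08, 2015-05-19, 2015-07-04

The spacing grows by 5 each time: 6, 11, 16, 21, 26, 31 days.
Next gap: 36 days. 2015-03-03 + 36 days = 2015-04-08.
Next gap: 41 days. 2015-04-08 + 41 days = 2015-05-19.
Next gap: 46 days. 2015-05-19 + 46 days = 2015-07-04.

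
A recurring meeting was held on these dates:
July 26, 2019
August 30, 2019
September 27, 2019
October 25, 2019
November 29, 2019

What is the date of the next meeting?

Every date is a Friday; gaps 35, 28, 28, 35 days.
Each is the last Friday of its month (at least one falls on the 29th or later, ruling out '4th Friday').
December 2019 ends with Friday December 27, 2019.

December 27, 2019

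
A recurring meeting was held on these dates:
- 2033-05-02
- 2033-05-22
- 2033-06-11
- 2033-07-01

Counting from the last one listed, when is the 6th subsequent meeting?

2033-10-29

Gaps between consecutive events: 20, 20, 20 days — a constant 20-day interval.
2033-07-01 + 20 days = 2033-07-21.
2033-07-21 + 20 days = 2033-08-10.
2033-08-10 + 20 days = 2033-08-30.
2033-08-30 + 20 days = 2033-09-19.
2033-09-19 + 20 days = 2033-10-09.
2033-10-09 + 20 days = 2033-10-29.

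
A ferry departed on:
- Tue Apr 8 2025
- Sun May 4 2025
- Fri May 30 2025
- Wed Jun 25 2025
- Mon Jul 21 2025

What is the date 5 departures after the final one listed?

Fri Nov 28 2025

Gaps between consecutive events: 26, 26, 26, 26 days — a constant 26-day interval.
Mon Jul 21 2025 + 26 days = Sat Aug 16 2025.
Sat Aug 16 2025 + 26 days = Thu Sep 11 2025.
Thu Sep 11 2025 + 26 days = Tue Oct 7 2025.
Tue Oct 7 2025 + 26 days = Sun Nov 2 2025.
Sun Nov 2 2025 + 26 days = Fri Nov 28 2025.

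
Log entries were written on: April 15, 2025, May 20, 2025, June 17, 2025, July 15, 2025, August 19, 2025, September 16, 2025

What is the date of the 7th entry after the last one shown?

April 21, 2026

These are Tuesdays at 28- or 35-day spacing (35, 28, 28, 35, 28).
The pattern: 3rd Tuesday of the month.
October 2025 — 3rd Tuesday is October 21, 2025.
November 2025 — 3rd Tuesday is November 18, 2025.
3rd Tuesday of December 2025: December 16, 2025.
January 2026 — 3rd Tuesday is January 20, 2026.
February 2026 — 3rd Tuesday is February 17, 2026.
March 2026 — 3rd Tuesday is March 17, 2026.
April 2026 — 3rd Tuesday is April 21, 2026.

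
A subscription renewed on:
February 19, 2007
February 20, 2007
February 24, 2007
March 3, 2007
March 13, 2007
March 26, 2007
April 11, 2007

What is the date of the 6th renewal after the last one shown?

September 17, 2007

Intervals are 1, 4, 7, 10, 13, 16 days — an arithmetic progression with common difference 3.
Next gap: 19 days. April 11, 2007 + 19 days = April 30, 2007.
Next gap: 22 days. April 30, 2007 + 22 days = May 22, 2007.
Next gap: 25 days. May 22, 2007 + 25 days = June 16, 2007.
Next gap: 28 days. June 16, 2007 + 28 days = July 14, 2007.
Next gap: 31 days. July 14, 2007 + 31 days = August 14, 2007.
Next gap: 34 days. August 14, 2007 + 34 days = September 17, 2007.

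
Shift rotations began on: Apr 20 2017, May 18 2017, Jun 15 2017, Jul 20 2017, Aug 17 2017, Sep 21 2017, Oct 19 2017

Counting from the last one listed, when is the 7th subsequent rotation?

May 17 2018

These are Thursdays at 28- or 35-day spacing (28, 28, 35, 28, 35, 28).
The pattern: 3rd Thursday of the month.
3rd Thursday of November 2017: Nov 16 2017.
December 2017 — 3rd Thursday is Dec 21 2017.
January 2018 — 3rd Thursday is Jan 18 2018.
3rd Thursday of February 2018: Feb 15 2018.
March 2018 — 3rd Thursday is Mar 15 2018.
3rd Thursday of April 2018: Apr 19 2018.
May 2018 — 3rd Thursday is May 17 2018.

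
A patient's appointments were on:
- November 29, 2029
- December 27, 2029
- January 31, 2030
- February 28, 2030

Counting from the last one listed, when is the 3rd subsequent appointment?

May 30, 2030

All Thursdays; the gaps (28, 35, 28) vary with month length.
This is the last Thursday of each month.
Last Thursday of March 2030: March 28, 2030.
Last Thursday of April 2030: April 25, 2030.
May 2030 ends with Thursday May 30, 2030.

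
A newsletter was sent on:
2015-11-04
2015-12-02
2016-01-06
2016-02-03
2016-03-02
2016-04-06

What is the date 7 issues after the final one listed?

2016-11-02

Gaps: 28, 35, 28, 28, 35 days — a mix of 28 and 35. Every date is a Wednesday.
Each is the 1st Wednesday of its month.
1st Wednesday of May 2016: 2016-05-04.
1st Wednesday of June 2016: 2016-06-01.
July 2016 — 1st Wednesday is 2016-07-06.
August 2016 — 1st Wednesday is 2016-08-03.
September 2016 — 1st Wednesday is 2016-09-07.
October 2016 — 1st Wednesday is 2016-10-05.
November 2016 — 1st Wednesday is 2016-11-02.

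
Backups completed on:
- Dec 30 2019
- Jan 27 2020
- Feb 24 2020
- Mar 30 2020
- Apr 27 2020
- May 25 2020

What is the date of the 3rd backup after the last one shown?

Aug 31 2020

All Mondays; the gaps (28, 28, 35, 28, 28) vary with month length.
This is the last Monday of each month.
Last Monday of June 2020: Jun 29 2020.
July 2020 ends with Monday Jul 27 2020.
Last Monday of August 2020: Aug 31 2020.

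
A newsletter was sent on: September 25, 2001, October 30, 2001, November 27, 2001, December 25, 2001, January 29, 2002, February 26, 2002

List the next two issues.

These are Tuesdays with 35, 28, 28, 35, 28-day gaps.
Each is the final Tuesday of its month — October 30, 2001 is past the 28th, so '4th Tuesday' doesn't fit.
Last Tuesday of March 2002: March 26, 2002.
Last Tuesday of April 2002: April 30, 2002.

March 26, 2002; April 30, 2002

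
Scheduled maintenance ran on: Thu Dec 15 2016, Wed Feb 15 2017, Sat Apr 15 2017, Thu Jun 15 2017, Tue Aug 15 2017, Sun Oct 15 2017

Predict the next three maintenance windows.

Fri Dec 15 2017, Thu Feb 15 2018, Sun Apr 15 2018

The day-of-month is always 15 (62, 59, 61, 61, 61 days between events).
So this recurs on the 15th of every 2 months.
Next: December 2017 → Fri Dec 15 2017.
February 2018: Thu Feb 15 2018.
April 2018: Sun Apr 15 2018.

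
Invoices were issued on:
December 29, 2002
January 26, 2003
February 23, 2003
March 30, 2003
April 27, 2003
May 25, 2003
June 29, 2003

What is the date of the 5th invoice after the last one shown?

These are Sundays with 28, 28, 35, 28, 28, 35-day gaps.
Each is the final Sunday of its month — December 29, 2002 is past the 28th, so '4th Sunday' doesn't fit.
Last Sunday of July 2003: July 27, 2003.
August 2003 ends with Sunday August 31, 2003.
September 2003 ends with Sunday September 28, 2003.
Last Sunday of October 2003: October 26, 2003.
November 2003 ends with Sunday November 30, 2003.

November 30, 2003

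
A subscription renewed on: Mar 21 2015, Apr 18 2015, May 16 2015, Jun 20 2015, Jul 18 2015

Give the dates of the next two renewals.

These are Saturdays at 28- or 35-day spacing (28, 28, 35, 28).
The pattern: 3rd Saturday of the month.
August 2015 — 3rd Saturday is Aug 15 2015.
3rd Saturday of September 2015: Sep 19 2015.

Aug 15 2015, Sep 19 2015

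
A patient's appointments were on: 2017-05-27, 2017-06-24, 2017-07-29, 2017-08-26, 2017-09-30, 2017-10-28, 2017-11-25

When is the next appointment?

These are Saturdays with 28, 35, 28, 35, 28, 28-day gaps.
Each is the final Saturday of its month — 2017-07-29 is past the 28th, so '4th Saturday' doesn't fit.
December 2017 ends with Saturday 2017-12-30.

2017-12-30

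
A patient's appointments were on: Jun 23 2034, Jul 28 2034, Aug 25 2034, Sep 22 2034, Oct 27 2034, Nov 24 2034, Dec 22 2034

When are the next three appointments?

Jan 26 2035, Feb 23 2035, Mar 23 2035

These are Fridays at 28- or 35-day spacing (35, 28, 28, 35, 28, 28).
The pattern: 4th Friday of the month.
4th Friday of January 2035: Jan 26 2035.
February 2035 — 4th Friday is Feb 23 2035.
4th Friday of March 2035: Mar 23 2035.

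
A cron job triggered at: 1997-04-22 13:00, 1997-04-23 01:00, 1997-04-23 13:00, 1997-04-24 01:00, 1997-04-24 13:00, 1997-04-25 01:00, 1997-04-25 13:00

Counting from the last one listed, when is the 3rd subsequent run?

Gaps: 12, 12, 12, 12, 12, 12 hours — each event is 12 hours after the previous one.
1997-04-25 13:00 + 12 h = 1997-04-26 01:00.
1997-04-26 01:00 + 12 h = 1997-04-26 13:00.
1997-04-26 13:00 + 12 h = 1997-04-27 01:00.

1997-04-27 01:00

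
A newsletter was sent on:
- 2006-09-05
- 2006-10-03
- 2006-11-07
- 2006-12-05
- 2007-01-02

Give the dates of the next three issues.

2007-02-06, 2007-03-06, 2007-04-03

Gaps: 28, 35, 28, 28 days — a mix of 28 and 35. Every date is a Tuesday.
Each is the 1st Tuesday of its month.
1st Tuesday of February 2007: 2007-02-06.
1st Tuesday of March 2007: 2007-03-06.
April 2007 — 1st Tuesday is 2007-04-03.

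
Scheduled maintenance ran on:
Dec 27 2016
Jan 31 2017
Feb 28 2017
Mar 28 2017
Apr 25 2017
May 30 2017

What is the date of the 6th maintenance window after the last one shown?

Every date is a Tuesday; gaps 35, 28, 28, 28, 35 days.
Each is the last Tuesday of its month (at least one falls on the 29th or later, ruling out '4th Tuesday').
June 2017 ends with Tuesday Jun 27 2017.
July 2017 ends with Tuesday Jul 25 2017.
Last Tuesday of August 2017: Aug 29 2017.
Last Tuesday of September 2017: Sep 26 2017.
Last Tuesday of October 2017: Oct 31 2017.
November 2017 ends with Tuesday Nov 28 2017.

Nov 28 2017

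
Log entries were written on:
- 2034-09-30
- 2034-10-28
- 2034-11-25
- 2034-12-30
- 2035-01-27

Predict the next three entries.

2035-02-24, 2035-03-31, 2035-04-28

Every date is a Saturday; gaps 28, 28, 35, 28 days.
Each is the last Saturday of its month (at least one falls on the 29th or later, ruling out '4th Saturday').
February 2035 ends with Saturday 2035-02-24.
March 2035 ends with Saturday 2035-03-31.
Last Saturday of April 2035: 2035-04-28.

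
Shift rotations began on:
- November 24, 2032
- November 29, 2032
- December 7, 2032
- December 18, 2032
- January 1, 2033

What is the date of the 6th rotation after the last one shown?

May 28, 2033

The spacing grows by 3 each time: 5, 8, 11, 14 days.
Next gap: 17 days. January 1, 2033 + 17 days = January 18, 2033.
Next gap: 20 days. January 18, 2033 + 20 days = February 7, 2033.
Next gap: 23 days. February 7, 2033 + 23 days = March 2, 2033.
Next gap: 26 days. March 2, 2033 + 26 days = March 28, 2033.
Next gap: 29 days. March 28, 2033 + 29 days = April 26, 2033.
Next gap: 32 days. April 26, 2033 + 32 days = May 28, 2033.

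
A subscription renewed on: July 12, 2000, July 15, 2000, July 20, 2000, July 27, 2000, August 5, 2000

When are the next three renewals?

August 16, 2000; August 29, 2000; September 13, 2000

Gaps: 3, 5, 7, 9 days — each gap is 2 larger than the previous one.
Next gap: 11 days. August 5, 2000 + 11 days = August 16, 2000.
Next gap: 13 days. August 16, 2000 + 13 days = August 29, 2000.
Next gap: 15 days. August 29, 2000 + 15 days = September 13, 2000.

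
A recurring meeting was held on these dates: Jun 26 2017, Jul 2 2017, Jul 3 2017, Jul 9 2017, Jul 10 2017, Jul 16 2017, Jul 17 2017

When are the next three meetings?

Jul 23 2017, Jul 24 2017, Jul 30 2017

Every event lands on a Monday or Sunday (gaps cycle 6, 1, 6, 1, 6, 1).
So the schedule is: every Monday and Sunday.
The following Sunday is Jul 23 2017.
Next Monday: Jul 24 2017.
The following Sunday is Jul 30 2017.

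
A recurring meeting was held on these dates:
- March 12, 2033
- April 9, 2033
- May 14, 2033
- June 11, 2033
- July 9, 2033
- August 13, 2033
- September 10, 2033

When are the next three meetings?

These are Saturdays at 28- or 35-day spacing (28, 35, 28, 28, 35, 28).
The pattern: 2nd Saturday of the month.
October 2033 — 2nd Saturday is October 8, 2033.
2nd Saturday of November 2033: November 12, 2033.
2nd Saturday of December 2033: December 10, 2033.

October 8, 2033; November 12, 2033; December 10, 2033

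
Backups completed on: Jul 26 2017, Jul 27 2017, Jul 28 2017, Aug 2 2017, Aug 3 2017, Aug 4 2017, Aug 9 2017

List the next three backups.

Aug 10 2017, Aug 11 2017, Aug 16 2017

The gap pattern 1, 1, 5, 1, 1, 5 repeats every 3 events.
These are the Wednesdays, Thursdays and Fridays of each week.
Next Thursday: Aug 10 2017.
Next Friday: Aug 11 2017.
Next Wednesday: Aug 16 2017.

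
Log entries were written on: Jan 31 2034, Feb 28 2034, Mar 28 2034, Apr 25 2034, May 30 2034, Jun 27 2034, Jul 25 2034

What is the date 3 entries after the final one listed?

Oct 31 2034

All Tuesdays; the gaps (28, 28, 28, 35, 28, 28) vary with month length.
This is the last Tuesday of each month.
Last Tuesday of August 2034: Aug 29 2034.
Last Tuesday of September 2034: Sep 26 2034.
Last Tuesday of October 2034: Oct 31 2034.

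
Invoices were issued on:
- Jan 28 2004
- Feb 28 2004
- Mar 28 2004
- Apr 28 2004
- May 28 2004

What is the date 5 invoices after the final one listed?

Oct 28 2004

Each date is the 28th; the gaps (31, 29, 31, 30) track the month lengths.
The rule is the 28th of each month.
Next: June 2004 → Jun 28 2004.
Next: July 2004 → Jul 28 2004.
Next: August 2004 → Aug 28 2004.
September 2004: Sep 28 2004.
Next: October 2004 → Oct 28 2004.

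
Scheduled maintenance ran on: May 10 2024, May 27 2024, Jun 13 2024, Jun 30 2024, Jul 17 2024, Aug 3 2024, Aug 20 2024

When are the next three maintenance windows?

Sep 6 2024, Sep 23 2024, Oct 10 2024

Gaps between consecutive events: 17, 17, 17, 17, 17, 17 days — a constant 17-day interval.
Aug 20 2024 + 17 days = Sep 6 2024.
Sep 6 2024 + 17 days = Sep 23 2024.
Sep 23 2024 + 17 days = Oct 10 2024.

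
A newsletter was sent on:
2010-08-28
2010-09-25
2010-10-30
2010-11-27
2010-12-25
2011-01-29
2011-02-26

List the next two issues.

2011-03-26, 2011-04-30

These are Saturdays with 28, 35, 28, 28, 35, 28-day gaps.
Each is the final Saturday of its month — 2010-10-30 is past the 28th, so '4th Saturday' doesn't fit.
March 2011 ends with Saturday 2011-03-26.
April 2011 ends with Saturday 2011-04-30.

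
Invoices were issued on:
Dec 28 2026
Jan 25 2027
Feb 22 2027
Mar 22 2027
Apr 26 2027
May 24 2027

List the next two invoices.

Gaps: 28, 28, 28, 35, 28 days — a mix of 28 and 35. Every date is a Monday.
Each is the 4th Monday of its month.
4th Monday of June 2027: Jun 28 2027.
July 2027 — 4th Monday is Jul 26 2027.

Jun 28 2027, Jul 26 2027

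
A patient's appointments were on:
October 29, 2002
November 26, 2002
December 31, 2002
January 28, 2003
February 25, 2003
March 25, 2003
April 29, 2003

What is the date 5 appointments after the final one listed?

September 30, 2003

These are Tuesdays with 28, 35, 28, 28, 28, 35-day gaps.
Each is the final Tuesday of its month — October 29, 2002 is past the 28th, so '4th Tuesday' doesn't fit.
May 2003 ends with Tuesday May 27, 2003.
Last Tuesday of June 2003: June 24, 2003.
Last Tuesday of July 2003: July 29, 2003.
August 2003 ends with Tuesday August 26, 2003.
September 2003 ends with Tuesday September 30, 2003.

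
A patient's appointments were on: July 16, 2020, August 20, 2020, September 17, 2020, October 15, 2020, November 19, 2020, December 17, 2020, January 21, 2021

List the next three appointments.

Gaps: 35, 28, 28, 35, 28, 35 days — a mix of 28 and 35. Every date is a Thursday.
Each is the 3rd Thursday of its month.
February 2021 — 3rd Thursday is February 18, 2021.
March 2021 — 3rd Thursday is March 18, 2021.
3rd Thursday of April 2021: April 15, 2021.

February 18, 2021; March 18, 2021; April 15, 2021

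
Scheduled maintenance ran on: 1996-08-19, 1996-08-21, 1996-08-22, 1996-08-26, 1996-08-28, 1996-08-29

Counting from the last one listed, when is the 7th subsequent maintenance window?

Gaps: 2, 1, 4, 2, 1 days — not constant, but cyclic with period 3.
The events fall on every Monday, Wednesday and Thursday.
The following Monday is 1996-09-02.
Next Wednesday: 1996-09-04.
Next Thursday: 1996-09-05.
The following Monday is 1996-09-09.
Next Wednesday: 1996-09-11.
Next Thursday: 1996-09-12.
Next Monday: 1996-09-16.

1996-09-16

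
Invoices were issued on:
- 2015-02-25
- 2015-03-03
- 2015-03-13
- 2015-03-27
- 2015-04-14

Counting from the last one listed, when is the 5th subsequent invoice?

2015-09-11

The spacing grows by 4 each time: 6, 10, 14, 18 days.
Next gap: 22 days. 2015-04-14 + 22 days = 2015-05-06.
Next gap: 26 days. 2015-05-06 + 26 days = 2015-06-01.
Next gap: 30 days. 2015-06-01 + 30 days = 2015-07-01.
Next gap: 34 days. 2015-07-01 + 34 days = 2015-08-04.
Next gap: 38 days. 2015-08-04 + 38 days = 2015-09-11.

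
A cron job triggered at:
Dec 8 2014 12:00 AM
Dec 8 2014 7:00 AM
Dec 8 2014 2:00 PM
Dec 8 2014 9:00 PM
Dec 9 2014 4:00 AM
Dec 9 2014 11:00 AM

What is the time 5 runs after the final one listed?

Dec 10 2014 10:00 PM

Gaps: 7, 7, 7, 7, 7 hours — each event is 7 hours after the previous one.
Dec 9 2014 11:00 AM + 7 h = Dec 9 2014 6:00 PM.
Dec 9 2014 6:00 PM + 7 h = Dec 10 2014 1:00 AM.
Dec 10 2014 1:00 AM + 7 h = Dec 10 2014 8:00 AM.
Dec 10 2014 8:00 AM + 7 h = Dec 10 2014 3:00 PM.
Dec 10 2014 3:00 PM + 7 h = Dec 10 2014 10:00 PM.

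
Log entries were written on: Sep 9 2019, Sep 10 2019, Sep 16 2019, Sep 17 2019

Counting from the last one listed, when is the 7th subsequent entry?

Oct 14 2019

The gap pattern 1, 6, 1 repeats every 2 events.
These are the Mondays and Tuesdays of each week.
The following Monday is Sep 23 2019.
The following Tuesday is Sep 24 2019.
Next Monday: Sep 30 2019.
Next Tuesday: Oct 1 2019.
Next Monday: Oct 7 2019.
Next Tuesday: Oct 8 2019.
The following Monday is Oct 14 2019.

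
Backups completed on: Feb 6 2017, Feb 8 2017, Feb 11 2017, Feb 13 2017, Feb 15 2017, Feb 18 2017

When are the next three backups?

Gaps: 2, 3, 2, 2, 3 days — not constant, but cyclic with period 3.
The events fall on every Monday, Wednesday and Saturday.
The following Monday is Feb 20 2017.
Next Wednesday: Feb 22 2017.
The following Saturday is Feb 25 2017.

Feb 20 2017, Feb 22 2017, Feb 25 2017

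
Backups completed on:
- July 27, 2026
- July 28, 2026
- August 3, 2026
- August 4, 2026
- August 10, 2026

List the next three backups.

The gap pattern 1, 6, 1, 6 repeats every 2 events.
These are the Mondays and Tuesdays of each week.
Next Tuesday: August 11, 2026.
Next Monday: August 17, 2026.
Next Tuesday: August 18, 2026.

August 11, 2026; August 17, 2026; August 18, 2026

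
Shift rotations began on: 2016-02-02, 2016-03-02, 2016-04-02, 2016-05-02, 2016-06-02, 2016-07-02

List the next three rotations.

2016-08-02, 2016-09-02, 2016-10-02

The day-of-month is always 2 (29, 31, 30, 31, 30 days between events).
So this recurs on the 2nd of each month.
Next: August 2016 → 2016-08-02.
September 2016: 2016-09-02.
October 2016: 2016-10-02.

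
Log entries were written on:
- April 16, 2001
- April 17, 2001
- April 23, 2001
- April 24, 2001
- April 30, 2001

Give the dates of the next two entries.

The gap pattern 1, 6, 1, 6 repeats every 2 events.
These are the Mondays and Tuesdays of each week.
Next Tuesday: May 1, 2001.
Next Monday: May 7, 2001.

May 1, 2001; May 7, 2001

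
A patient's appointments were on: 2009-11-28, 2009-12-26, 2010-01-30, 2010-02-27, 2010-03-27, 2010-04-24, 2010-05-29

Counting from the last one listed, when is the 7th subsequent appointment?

Every date is a Saturday; gaps 28, 35, 28, 28, 28, 35 days.
Each is the last Saturday of its month (at least one falls on the 29th or later, ruling out '4th Saturday').
Last Saturday of June 2010: 2010-06-26.
July 2010 ends with Saturday 2010-07-31.
Last Saturday of August 2010: 2010-08-28.
Last Saturday of September 2010: 2010-09-25.
October 2010 ends with Saturday 2010-10-30.
November 2010 ends with Saturday 2010-11-27.
December 2010 ends with Saturday 2010-12-25.

2010-12-25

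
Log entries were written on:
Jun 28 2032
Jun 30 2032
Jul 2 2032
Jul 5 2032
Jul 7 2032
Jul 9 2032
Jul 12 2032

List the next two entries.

The gap pattern 2, 2, 3, 2, 2, 3 repeats every 3 events.
These are the Mondays, Wednesdays and Fridays of each week.
The following Wednesday is Jul 14 2032.
The following Friday is Jul 16 2032.

Jul 14 2032, Jul 16 2032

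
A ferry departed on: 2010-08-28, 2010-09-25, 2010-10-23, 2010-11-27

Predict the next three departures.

2010-12-25, 2011-01-22, 2011-02-26

These are Saturdays at 28- or 35-day spacing (28, 28, 35).
The pattern: 4th Saturday of the month.
December 2010 — 4th Saturday is 2010-12-25.
4th Saturday of January 2011: 2011-01-22.
February 2011 — 4th Saturday is 2011-02-26.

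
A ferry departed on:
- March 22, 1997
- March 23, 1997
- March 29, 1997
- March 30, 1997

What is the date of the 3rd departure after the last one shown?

April 12, 1997

The gap pattern 1, 6, 1 repeats every 2 events.
These are the Saturdays and Sundays of each week.
The following Saturday is April 5, 1997.
The following Sunday is April 6, 1997.
The following Saturday is April 12, 1997.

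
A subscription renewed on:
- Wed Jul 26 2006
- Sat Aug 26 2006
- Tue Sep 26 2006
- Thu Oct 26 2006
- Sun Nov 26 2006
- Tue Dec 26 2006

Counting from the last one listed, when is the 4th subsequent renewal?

Each date is the 26th; the gaps (31, 31, 30, 31, 30) track the month lengths.
The rule is the 26th of each month.
January 2007: Fri Jan 26 2007.
Next: February 2007 → Mon Feb 26 2007.
Next: March 2007 → Mon Mar 26 2007.
April 2007: Thu Apr 26 2007.

Thu Apr 26 2007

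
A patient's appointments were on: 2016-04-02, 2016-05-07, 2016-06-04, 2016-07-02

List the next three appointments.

Gaps: 35, 28, 28 days — a mix of 28 and 35. Every date is a Saturday.
Each is the 1st Saturday of its month.
1st Saturday of August 2016: 2016-08-06.
September 2016 — 1st Saturday is 2016-09-03.
1st Saturday of October 2016: 2016-10-01.

2016-08-06, 2016-09-03, 2016-10-01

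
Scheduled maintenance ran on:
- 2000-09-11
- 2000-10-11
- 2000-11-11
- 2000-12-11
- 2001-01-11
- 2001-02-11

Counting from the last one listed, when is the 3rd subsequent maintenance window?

2001-05-11

Gaps: 30, 31, 30, 31, 31 days — not constant. Every event is on the 11th of the month.
Pattern: the 11th of each month.
Next: March 2001 → 2001-03-11.
April 2001: 2001-04-11.
May 2001: 2001-05-11.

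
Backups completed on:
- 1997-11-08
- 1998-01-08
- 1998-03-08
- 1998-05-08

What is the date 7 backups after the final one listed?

Gaps: 61, 59, 61 days — not constant. Every event is on the 8th of the month.
Pattern: the 8th of every 2 months.
Next: July 1998 → 1998-07-08.
Next: September 1998 → 1998-09-08.
Next: November 1998 → 1998-11-08.
January 1999: 1999-01-08.
March 1999: 1999-03-08.
Next: May 1999 → 1999-05-08.
Next: July 1999 → 1999-07-08.

1999-07-08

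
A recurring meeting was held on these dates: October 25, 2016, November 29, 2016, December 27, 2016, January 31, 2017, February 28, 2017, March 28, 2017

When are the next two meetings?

These are Tuesdays with 35, 28, 35, 28, 28-day gaps.
Each is the final Tuesday of its month — November 29, 2016 is past the 28th, so '4th Tuesday' doesn't fit.
Last Tuesday of April 2017: April 25, 2017.
May 2017 ends with Tuesday May 30, 2017.

April 25, 2017; May 30, 2017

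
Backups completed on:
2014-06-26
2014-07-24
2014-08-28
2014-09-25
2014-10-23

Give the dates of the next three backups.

All dates are Thursdays, 28, 35, 28, 28 days apart.
Specifically, the 4th Thursday of each month.
4th Thursday of November 2014: 2014-11-27.
4th Thursday of December 2014: 2014-12-25.
4th Thursday of January 2015: 2015-01-22.

2014-11-27, 2014-12-25, 2015-01-22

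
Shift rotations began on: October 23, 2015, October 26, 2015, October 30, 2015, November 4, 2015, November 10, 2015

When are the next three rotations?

November 17, 2015; November 25, 2015; December 4, 2015

The spacing grows by 1 each time: 3, 4, 5, 6 days.
Next gap: 7 days. November 10, 2015 + 7 days = November 17, 2015.
Next gap: 8 days. November 17, 2015 + 8 days = November 25, 2015.
Next gap: 9 days. November 25, 2015 + 9 days = December 4, 2015.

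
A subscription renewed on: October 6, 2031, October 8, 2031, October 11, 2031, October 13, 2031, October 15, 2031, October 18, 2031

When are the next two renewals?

October 20, 2031; October 22, 2031

The gap pattern 2, 3, 2, 2, 3 repeats every 3 events.
These are the Mondays, Wednesdays and Saturdays of each week.
Next Monday: October 20, 2031.
Next Wednesday: October 22, 2031.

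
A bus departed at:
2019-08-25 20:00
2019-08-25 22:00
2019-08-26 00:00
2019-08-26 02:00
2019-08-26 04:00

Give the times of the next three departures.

Spacing: 2, 2, 2, 2 h — constant 2 h.
2019-08-26 04:00 + 2 h = 2019-08-26 06:00.
2019-08-26 06:00 + 2 h = 2019-08-26 08:00.
2019-08-26 08:00 + 2 h = 2019-08-26 10:00.

2019-08-26 06:00, 2019-08-26 08:00, 2019-08-26 10:00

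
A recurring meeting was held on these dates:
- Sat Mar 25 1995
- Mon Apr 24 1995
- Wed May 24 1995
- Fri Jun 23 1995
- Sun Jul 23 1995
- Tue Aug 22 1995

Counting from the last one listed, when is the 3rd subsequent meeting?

Every event comes 30 days after the last (30, 30, 30, 30, 30).
Tue Aug 22 1995 + 30 days = Thu Sep 21 1995.
Thu Sep 21 1995 + 30 days = Sat Oct 21 1995.
Sat Oct 21 1995 + 30 days = Mon Nov 20 1995.

Mon Nov 20 1995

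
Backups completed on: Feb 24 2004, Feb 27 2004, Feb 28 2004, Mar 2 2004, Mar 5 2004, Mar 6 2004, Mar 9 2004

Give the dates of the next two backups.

Mar 12 2004, Mar 13 2004

The gap pattern 3, 1, 3, 3, 1, 3 repeats every 3 events.
These are the Tuesdays, Fridays and Saturdays of each week.
The following Friday is Mar 12 2004.
The following Saturday is Mar 13 2004.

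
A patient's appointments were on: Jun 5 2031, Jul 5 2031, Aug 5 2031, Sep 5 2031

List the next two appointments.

Oct 5 2031, Nov 5 2031

The day-of-month is always 5 (30, 31, 31 days between events).
So this recurs on the 5th of each month.
October 2031: Oct 5 2031.
Next: November 2031 → Nov 5 2031.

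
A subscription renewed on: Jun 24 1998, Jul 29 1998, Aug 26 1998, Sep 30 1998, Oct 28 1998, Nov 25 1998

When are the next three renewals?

Every date is a Wednesday; gaps 35, 28, 35, 28, 28 days.
Each is the last Wednesday of its month (at least one falls on the 29th or later, ruling out '4th Wednesday').
Last Wednesday of December 1998: Dec 30 1998.
January 1999 ends with Wednesday Jan 27 1999.
February 1999 ends with Wednesday Feb 24 1999.

Dec 30 1998, Jan 27 1999, Feb 24 1999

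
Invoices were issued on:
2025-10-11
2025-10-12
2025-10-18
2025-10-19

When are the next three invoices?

2025-10-25, 2025-10-26, 2025-11-01

Gaps: 1, 6, 1 days — not constant, but cyclic with period 2.
The events fall on every Saturday and Sunday.
Next Saturday: 2025-10-25.
The following Sunday is 2025-10-26.
Next Saturday: 2025-11-01.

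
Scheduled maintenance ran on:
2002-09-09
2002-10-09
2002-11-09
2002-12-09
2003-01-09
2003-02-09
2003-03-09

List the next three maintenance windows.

2003-04-09, 2003-05-09, 2003-06-09

The day-of-month is always 9 (30, 31, 30, 31, 31, 28 days between events).
So this recurs on the 9th of each month.
Next: April 2003 → 2003-04-09.
May 2003: 2003-05-09.
Next: June 2003 → 2003-06-09.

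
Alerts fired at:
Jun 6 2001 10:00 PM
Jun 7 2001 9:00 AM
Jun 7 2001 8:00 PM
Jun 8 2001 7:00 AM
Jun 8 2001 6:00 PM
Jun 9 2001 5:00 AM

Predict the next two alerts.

Jun 9 2001 4:00 PM, Jun 10 2001 3:00 AM

The interval is a steady 11 hours (11, 11, 11, 11, 11).
Jun 9 2001 5:00 AM + 11 h = Jun 9 2001 4:00 PM.
Jun 9 2001 4:00 PM + 11 h = Jun 10 2001 3:00 AM.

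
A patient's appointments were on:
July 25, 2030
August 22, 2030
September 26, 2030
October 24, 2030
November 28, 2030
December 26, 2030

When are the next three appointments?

January 23, 2031; February 27, 2031; March 27, 2031

All dates are Thursdays, 28, 35, 28, 35, 28 days apart.
Specifically, the 4th Thursday of each month.
4th Thursday of January 2031: January 23, 2031.
February 2031 — 4th Thursday is February 27, 2031.
4th Thursday of March 2031: March 27, 2031.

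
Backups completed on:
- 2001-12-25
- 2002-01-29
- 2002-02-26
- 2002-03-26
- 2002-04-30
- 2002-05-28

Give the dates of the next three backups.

All Tuesdays; the gaps (35, 28, 28, 35, 28) vary with month length.
This is the last Tuesday of each month.
Last Tuesday of June 2002: 2002-06-25.
Last Tuesday of July 2002: 2002-07-30.
August 2002 ends with Tuesday 2002-08-27.

2002-06-25, 2002-07-30, 2002-08-27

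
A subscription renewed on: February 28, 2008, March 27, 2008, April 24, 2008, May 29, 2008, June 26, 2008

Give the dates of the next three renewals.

July 31, 2008; August 28, 2008; September 25, 2008

Every date is a Thursday; gaps 28, 28, 35, 28 days.
Each is the last Thursday of its month (at least one falls on the 29th or later, ruling out '4th Thursday').
July 2008 ends with Thursday July 31, 2008.
August 2008 ends with Thursday August 28, 2008.
September 2008 ends with Thursday September 25, 2008.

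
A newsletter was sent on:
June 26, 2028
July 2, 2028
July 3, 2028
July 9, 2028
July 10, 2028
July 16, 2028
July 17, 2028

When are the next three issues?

The gap pattern 6, 1, 6, 1, 6, 1 repeats every 2 events.
These are the Mondays and Sundays of each week.
Next Sunday: July 23, 2028.
The following Monday is July 24, 2028.
Next Sunday: July 30, 2028.

July 23, 2028; July 24, 2028; July 30, 2028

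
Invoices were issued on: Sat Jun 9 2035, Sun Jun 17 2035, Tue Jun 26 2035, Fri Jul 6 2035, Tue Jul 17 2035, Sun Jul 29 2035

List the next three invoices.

Gaps: 8, 9, 10, 11, 12 days — each gap is 1 larger than the previous one.
Next gap: 13 days. Sun Jul 29 2035 + 13 days = Sat Aug 11 2035.
Next gap: 14 days. Sat Aug 11 2035 + 14 days = Sat Aug 25 2035.
Next gap: 15 days. Sat Aug 25 2035 + 15 days = Sun Sep 9 2035.

Sat Aug 11 2035, Sat Aug 25 2035, Sun Sep 9 2035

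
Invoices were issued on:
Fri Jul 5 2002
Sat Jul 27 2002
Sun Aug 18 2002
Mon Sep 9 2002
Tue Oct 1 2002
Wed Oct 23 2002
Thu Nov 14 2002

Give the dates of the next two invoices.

Fri Dec 6 2002, Sat Dec 28 2002

Gaps between consecutive events: 22, 22, 22, 22, 22, 22 days — a constant 22-day interval.
Thu Nov 14 2002 + 22 days = Fri Dec 6 2002.
Fri Dec 6 2002 + 22 days = Sat Dec 28 2002.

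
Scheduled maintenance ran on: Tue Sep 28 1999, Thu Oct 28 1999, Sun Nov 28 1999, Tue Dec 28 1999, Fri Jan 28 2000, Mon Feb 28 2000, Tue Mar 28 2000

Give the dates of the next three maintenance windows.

The day-of-month is always 28 (30, 31, 30, 31, 31, 29 days between events).
So this recurs on the 28th of each month.
Next: April 2000 → Fri Apr 28 2000.
May 2000: Sun May 28 2000.
Next: June 2000 → Wed Jun 28 2000.

Fri Apr 28 2000, Sun May 28 2000, Wed Jun 28 2000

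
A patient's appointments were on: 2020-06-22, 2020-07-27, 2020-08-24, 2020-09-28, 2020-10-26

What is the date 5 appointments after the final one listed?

2021-03-22

All dates are Mondays, 35, 28, 35, 28 days apart.
Specifically, the 4th Monday of each month.
November 2020 — 4th Monday is 2020-11-23.
4th Monday of December 2020: 2020-12-28.
4th Monday of January 2021: 2021-01-25.
4th Monday of February 2021: 2021-02-22.
March 2021 — 4th Monday is 2021-03-22.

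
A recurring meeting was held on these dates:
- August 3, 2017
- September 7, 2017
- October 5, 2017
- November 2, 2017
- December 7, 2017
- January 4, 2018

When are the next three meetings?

February 1, 2018; March 1, 2018; April 5, 2018

All dates are Thursdays, 35, 28, 28, 35, 28 days apart.
Specifically, the 1st Thursday of each month.
1st Thursday of February 2018: February 1, 2018.
1st Thursday of March 2018: March 1, 2018.
April 2018 — 1st Thursday is April 5, 2018.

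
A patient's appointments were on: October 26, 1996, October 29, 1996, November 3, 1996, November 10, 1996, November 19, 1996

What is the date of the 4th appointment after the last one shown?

January 14, 1997

The spacing grows by 2 each time: 3, 5, 7, 9 days.
Next gap: 11 days. November 19, 1996 + 11 days = November 30, 1996.
Next gap: 13 days. November 30, 1996 + 13 days = December 13, 1996.
Next gap: 15 days. December 13, 1996 + 15 days = December 28, 1996.
Next gap: 17 days. December 28, 1996 + 17 days = January 14, 1997.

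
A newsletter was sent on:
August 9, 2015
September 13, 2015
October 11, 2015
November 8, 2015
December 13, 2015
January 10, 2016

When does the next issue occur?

All dates are Sundays, 35, 28, 28, 35, 28 days apart.
Specifically, the 2nd Sunday of each month.
2nd Sunday of February 2016: February 14, 2016.

February 14, 2016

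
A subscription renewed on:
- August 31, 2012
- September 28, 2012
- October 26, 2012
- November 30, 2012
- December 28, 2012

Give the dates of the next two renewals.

January 25, 2013; February 22, 2013

These are Fridays with 28, 28, 35, 28-day gaps.
Each is the final Friday of its month — August 31, 2012 is past the 28th, so '4th Friday' doesn't fit.
January 2013 ends with Friday January 25, 2013.
February 2013 ends with Friday February 22, 2013.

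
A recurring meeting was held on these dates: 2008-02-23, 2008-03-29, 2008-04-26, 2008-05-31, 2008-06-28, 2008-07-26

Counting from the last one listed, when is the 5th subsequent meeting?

These are Saturdays with 35, 28, 35, 28, 28-day gaps.
Each is the final Saturday of its month — 2008-03-29 is past the 28th, so '4th Saturday' doesn't fit.
Last Saturday of August 2008: 2008-08-30.
September 2008 ends with Saturday 2008-09-27.
October 2008 ends with Saturday 2008-10-25.
Last Saturday of November 2008: 2008-11-29.
Last Saturday of December 2008: 2008-12-27.

2008-12-27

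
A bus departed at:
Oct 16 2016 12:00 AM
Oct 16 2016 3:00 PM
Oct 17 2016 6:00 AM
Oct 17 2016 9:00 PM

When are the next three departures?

Oct 18 2016 12:00 PM, Oct 19 2016 3:00 AM, Oct 19 2016 6:00 PM

Gaps: 15, 15, 15 hours — each event is 15 hours after the previous one.
Oct 17 2016 9:00 PM + 15 h = Oct 18 2016 12:00 PM.
Oct 18 2016 12:00 PM + 15 h = Oct 19 2016 3:00 AM.
Oct 19 2016 3:00 AM + 15 h = Oct 19 2016 6:00 PM.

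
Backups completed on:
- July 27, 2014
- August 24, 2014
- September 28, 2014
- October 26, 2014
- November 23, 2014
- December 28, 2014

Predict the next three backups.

All dates are Sundays, 28, 35, 28, 28, 35 days apart.
Specifically, the 4th Sunday of each month.
4th Sunday of January 2015: January 25, 2015.
February 2015 — 4th Sunday is February 22, 2015.
March 2015 — 4th Sunday is March 22, 2015.

January 25, 2015; February 22, 2015; March 22, 2015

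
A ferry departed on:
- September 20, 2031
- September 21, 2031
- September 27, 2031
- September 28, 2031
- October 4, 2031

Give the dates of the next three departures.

The gap pattern 1, 6, 1, 6 repeats every 2 events.
These are the Saturdays and Sundays of each week.
Next Sunday: October 5, 2031.
Next Saturday: October 11, 2031.
Next Sunday: October 12, 2031.

October 5, 2031; October 11, 2031; October 12, 2031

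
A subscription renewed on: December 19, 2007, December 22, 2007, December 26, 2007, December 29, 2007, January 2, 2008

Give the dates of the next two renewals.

Every event lands on a Wednesday or Saturday (gaps cycle 3, 4, 3, 4).
So the schedule is: every Wednesday and Saturday.
The following Saturday is January 5, 2008.
The following Wednesday is January 9, 2008.

January 5, 2008; January 9, 2008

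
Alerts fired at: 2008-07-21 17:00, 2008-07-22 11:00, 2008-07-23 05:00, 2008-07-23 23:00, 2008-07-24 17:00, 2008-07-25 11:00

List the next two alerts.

2008-07-26 05:00, 2008-07-26 23:00

The interval is a steady 18 hours (18, 18, 18, 18, 18).
2008-07-25 11:00 + 18 h = 2008-07-26 05:00.
2008-07-26 05:00 + 18 h = 2008-07-26 23:00.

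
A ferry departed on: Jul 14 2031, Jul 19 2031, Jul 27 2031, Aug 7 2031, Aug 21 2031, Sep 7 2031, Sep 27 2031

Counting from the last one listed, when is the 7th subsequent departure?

May 8 2032

Gaps: 5, 8, 11, 14, 17, 20 days — each gap is 3 larger than the previous one.
Next gap: 23 days. Sep 27 2031 + 23 days = Oct 20 2031.
Next gap: 26 days. Oct 20 2031 + 26 days = Nov 15 2031.
Next gap: 29 days. Nov 15 2031 + 29 days = Dec 14 2031.
Next gap: 32 days. Dec 14 2031 + 32 days = Jan 15 2032.
Next gap: 35 days. Jan 15 2032 + 35 days = Feb 19 2032.
Next gap: 38 days. Feb 19 2032 + 38 days = Mar 28 2032.
Next gap: 41 days. Mar 28 2032 + 41 days = May 8 2032.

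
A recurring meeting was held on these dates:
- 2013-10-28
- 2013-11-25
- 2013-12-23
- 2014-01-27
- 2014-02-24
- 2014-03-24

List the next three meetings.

These are Mondays at 28- or 35-day spacing (28, 28, 35, 28, 28).
The pattern: 4th Monday of the month.
April 2014 — 4th Monday is 2014-04-28.
May 2014 — 4th Monday is 2014-05-26.
June 2014 — 4th Monday is 2014-06-23.

2014-04-28, 2014-05-26, 2014-06-23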